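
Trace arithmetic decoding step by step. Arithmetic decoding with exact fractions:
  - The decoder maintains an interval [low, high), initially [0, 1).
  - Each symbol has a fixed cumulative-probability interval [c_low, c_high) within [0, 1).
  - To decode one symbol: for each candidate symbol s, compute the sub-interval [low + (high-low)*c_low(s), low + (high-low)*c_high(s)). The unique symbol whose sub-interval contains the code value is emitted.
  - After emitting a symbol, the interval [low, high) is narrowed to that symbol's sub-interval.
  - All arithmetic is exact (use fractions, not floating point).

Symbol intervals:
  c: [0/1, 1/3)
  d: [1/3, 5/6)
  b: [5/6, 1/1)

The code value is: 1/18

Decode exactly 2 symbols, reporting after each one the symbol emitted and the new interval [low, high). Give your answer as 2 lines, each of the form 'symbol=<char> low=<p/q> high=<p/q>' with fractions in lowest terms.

Step 1: interval [0/1, 1/1), width = 1/1 - 0/1 = 1/1
  'c': [0/1 + 1/1*0/1, 0/1 + 1/1*1/3) = [0/1, 1/3) <- contains code 1/18
  'd': [0/1 + 1/1*1/3, 0/1 + 1/1*5/6) = [1/3, 5/6)
  'b': [0/1 + 1/1*5/6, 0/1 + 1/1*1/1) = [5/6, 1/1)
  emit 'c', narrow to [0/1, 1/3)
Step 2: interval [0/1, 1/3), width = 1/3 - 0/1 = 1/3
  'c': [0/1 + 1/3*0/1, 0/1 + 1/3*1/3) = [0/1, 1/9) <- contains code 1/18
  'd': [0/1 + 1/3*1/3, 0/1 + 1/3*5/6) = [1/9, 5/18)
  'b': [0/1 + 1/3*5/6, 0/1 + 1/3*1/1) = [5/18, 1/3)
  emit 'c', narrow to [0/1, 1/9)

Answer: symbol=c low=0/1 high=1/3
symbol=c low=0/1 high=1/9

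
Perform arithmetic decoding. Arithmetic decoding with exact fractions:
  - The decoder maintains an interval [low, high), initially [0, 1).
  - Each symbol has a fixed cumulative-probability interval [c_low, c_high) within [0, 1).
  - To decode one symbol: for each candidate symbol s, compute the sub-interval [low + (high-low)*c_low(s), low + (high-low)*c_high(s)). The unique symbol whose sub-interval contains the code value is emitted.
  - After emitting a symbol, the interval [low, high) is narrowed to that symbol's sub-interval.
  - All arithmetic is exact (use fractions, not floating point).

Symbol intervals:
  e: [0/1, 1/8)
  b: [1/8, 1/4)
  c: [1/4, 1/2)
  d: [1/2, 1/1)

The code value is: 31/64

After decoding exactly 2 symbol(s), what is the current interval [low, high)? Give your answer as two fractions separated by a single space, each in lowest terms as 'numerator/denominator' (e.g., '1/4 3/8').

Answer: 3/8 1/2

Derivation:
Step 1: interval [0/1, 1/1), width = 1/1 - 0/1 = 1/1
  'e': [0/1 + 1/1*0/1, 0/1 + 1/1*1/8) = [0/1, 1/8)
  'b': [0/1 + 1/1*1/8, 0/1 + 1/1*1/4) = [1/8, 1/4)
  'c': [0/1 + 1/1*1/4, 0/1 + 1/1*1/2) = [1/4, 1/2) <- contains code 31/64
  'd': [0/1 + 1/1*1/2, 0/1 + 1/1*1/1) = [1/2, 1/1)
  emit 'c', narrow to [1/4, 1/2)
Step 2: interval [1/4, 1/2), width = 1/2 - 1/4 = 1/4
  'e': [1/4 + 1/4*0/1, 1/4 + 1/4*1/8) = [1/4, 9/32)
  'b': [1/4 + 1/4*1/8, 1/4 + 1/4*1/4) = [9/32, 5/16)
  'c': [1/4 + 1/4*1/4, 1/4 + 1/4*1/2) = [5/16, 3/8)
  'd': [1/4 + 1/4*1/2, 1/4 + 1/4*1/1) = [3/8, 1/2) <- contains code 31/64
  emit 'd', narrow to [3/8, 1/2)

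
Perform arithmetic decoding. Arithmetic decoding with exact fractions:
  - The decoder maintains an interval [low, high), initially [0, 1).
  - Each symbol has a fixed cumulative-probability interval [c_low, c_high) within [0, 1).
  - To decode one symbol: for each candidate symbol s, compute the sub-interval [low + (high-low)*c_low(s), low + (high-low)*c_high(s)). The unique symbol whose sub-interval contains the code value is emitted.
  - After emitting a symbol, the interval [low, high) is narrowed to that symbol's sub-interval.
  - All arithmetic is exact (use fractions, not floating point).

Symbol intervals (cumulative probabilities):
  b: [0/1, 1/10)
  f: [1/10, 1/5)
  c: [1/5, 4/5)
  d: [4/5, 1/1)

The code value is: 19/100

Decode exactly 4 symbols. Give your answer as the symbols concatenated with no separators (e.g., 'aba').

Step 1: interval [0/1, 1/1), width = 1/1 - 0/1 = 1/1
  'b': [0/1 + 1/1*0/1, 0/1 + 1/1*1/10) = [0/1, 1/10)
  'f': [0/1 + 1/1*1/10, 0/1 + 1/1*1/5) = [1/10, 1/5) <- contains code 19/100
  'c': [0/1 + 1/1*1/5, 0/1 + 1/1*4/5) = [1/5, 4/5)
  'd': [0/1 + 1/1*4/5, 0/1 + 1/1*1/1) = [4/5, 1/1)
  emit 'f', narrow to [1/10, 1/5)
Step 2: interval [1/10, 1/5), width = 1/5 - 1/10 = 1/10
  'b': [1/10 + 1/10*0/1, 1/10 + 1/10*1/10) = [1/10, 11/100)
  'f': [1/10 + 1/10*1/10, 1/10 + 1/10*1/5) = [11/100, 3/25)
  'c': [1/10 + 1/10*1/5, 1/10 + 1/10*4/5) = [3/25, 9/50)
  'd': [1/10 + 1/10*4/5, 1/10 + 1/10*1/1) = [9/50, 1/5) <- contains code 19/100
  emit 'd', narrow to [9/50, 1/5)
Step 3: interval [9/50, 1/5), width = 1/5 - 9/50 = 1/50
  'b': [9/50 + 1/50*0/1, 9/50 + 1/50*1/10) = [9/50, 91/500)
  'f': [9/50 + 1/50*1/10, 9/50 + 1/50*1/5) = [91/500, 23/125)
  'c': [9/50 + 1/50*1/5, 9/50 + 1/50*4/5) = [23/125, 49/250) <- contains code 19/100
  'd': [9/50 + 1/50*4/5, 9/50 + 1/50*1/1) = [49/250, 1/5)
  emit 'c', narrow to [23/125, 49/250)
Step 4: interval [23/125, 49/250), width = 49/250 - 23/125 = 3/250
  'b': [23/125 + 3/250*0/1, 23/125 + 3/250*1/10) = [23/125, 463/2500)
  'f': [23/125 + 3/250*1/10, 23/125 + 3/250*1/5) = [463/2500, 233/1250)
  'c': [23/125 + 3/250*1/5, 23/125 + 3/250*4/5) = [233/1250, 121/625) <- contains code 19/100
  'd': [23/125 + 3/250*4/5, 23/125 + 3/250*1/1) = [121/625, 49/250)
  emit 'c', narrow to [233/1250, 121/625)

Answer: fdcc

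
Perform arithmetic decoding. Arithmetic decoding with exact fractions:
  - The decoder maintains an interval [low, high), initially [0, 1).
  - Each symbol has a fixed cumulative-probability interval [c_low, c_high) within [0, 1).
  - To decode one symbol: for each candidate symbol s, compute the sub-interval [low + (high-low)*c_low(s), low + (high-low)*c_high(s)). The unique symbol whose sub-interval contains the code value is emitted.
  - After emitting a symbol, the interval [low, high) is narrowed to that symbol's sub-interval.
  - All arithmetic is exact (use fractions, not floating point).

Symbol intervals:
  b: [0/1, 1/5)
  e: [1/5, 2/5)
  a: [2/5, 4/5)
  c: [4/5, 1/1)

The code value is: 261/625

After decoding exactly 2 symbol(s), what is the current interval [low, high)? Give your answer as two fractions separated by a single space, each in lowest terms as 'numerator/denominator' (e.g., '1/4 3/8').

Step 1: interval [0/1, 1/1), width = 1/1 - 0/1 = 1/1
  'b': [0/1 + 1/1*0/1, 0/1 + 1/1*1/5) = [0/1, 1/5)
  'e': [0/1 + 1/1*1/5, 0/1 + 1/1*2/5) = [1/5, 2/5)
  'a': [0/1 + 1/1*2/5, 0/1 + 1/1*4/5) = [2/5, 4/5) <- contains code 261/625
  'c': [0/1 + 1/1*4/5, 0/1 + 1/1*1/1) = [4/5, 1/1)
  emit 'a', narrow to [2/5, 4/5)
Step 2: interval [2/5, 4/5), width = 4/5 - 2/5 = 2/5
  'b': [2/5 + 2/5*0/1, 2/5 + 2/5*1/5) = [2/5, 12/25) <- contains code 261/625
  'e': [2/5 + 2/5*1/5, 2/5 + 2/5*2/5) = [12/25, 14/25)
  'a': [2/5 + 2/5*2/5, 2/5 + 2/5*4/5) = [14/25, 18/25)
  'c': [2/5 + 2/5*4/5, 2/5 + 2/5*1/1) = [18/25, 4/5)
  emit 'b', narrow to [2/5, 12/25)

Answer: 2/5 12/25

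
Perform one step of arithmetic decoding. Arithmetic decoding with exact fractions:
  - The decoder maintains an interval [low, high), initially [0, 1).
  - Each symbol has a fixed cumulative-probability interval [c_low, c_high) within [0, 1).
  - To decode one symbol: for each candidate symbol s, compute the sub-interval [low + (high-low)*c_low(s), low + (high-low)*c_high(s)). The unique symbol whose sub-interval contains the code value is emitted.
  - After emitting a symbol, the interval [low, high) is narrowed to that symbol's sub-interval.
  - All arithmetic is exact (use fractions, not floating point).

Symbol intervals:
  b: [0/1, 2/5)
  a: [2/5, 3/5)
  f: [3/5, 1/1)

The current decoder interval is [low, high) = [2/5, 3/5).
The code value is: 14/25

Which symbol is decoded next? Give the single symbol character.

Interval width = high − low = 3/5 − 2/5 = 1/5
Scaled code = (code − low) / width = (14/25 − 2/5) / 1/5 = 4/5
  b: [0/1, 2/5) 
  a: [2/5, 3/5) 
  f: [3/5, 1/1) ← scaled code falls here ✓

Answer: f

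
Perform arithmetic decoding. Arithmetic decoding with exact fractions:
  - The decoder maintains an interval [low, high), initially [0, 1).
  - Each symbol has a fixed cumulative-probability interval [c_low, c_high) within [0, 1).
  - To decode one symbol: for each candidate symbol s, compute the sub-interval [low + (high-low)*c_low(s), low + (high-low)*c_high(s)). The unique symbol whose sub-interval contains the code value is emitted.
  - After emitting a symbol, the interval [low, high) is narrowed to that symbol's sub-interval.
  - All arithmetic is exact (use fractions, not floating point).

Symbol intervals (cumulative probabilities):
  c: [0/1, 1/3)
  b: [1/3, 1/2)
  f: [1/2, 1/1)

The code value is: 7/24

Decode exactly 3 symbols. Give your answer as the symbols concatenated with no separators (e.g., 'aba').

Answer: cff

Derivation:
Step 1: interval [0/1, 1/1), width = 1/1 - 0/1 = 1/1
  'c': [0/1 + 1/1*0/1, 0/1 + 1/1*1/3) = [0/1, 1/3) <- contains code 7/24
  'b': [0/1 + 1/1*1/3, 0/1 + 1/1*1/2) = [1/3, 1/2)
  'f': [0/1 + 1/1*1/2, 0/1 + 1/1*1/1) = [1/2, 1/1)
  emit 'c', narrow to [0/1, 1/3)
Step 2: interval [0/1, 1/3), width = 1/3 - 0/1 = 1/3
  'c': [0/1 + 1/3*0/1, 0/1 + 1/3*1/3) = [0/1, 1/9)
  'b': [0/1 + 1/3*1/3, 0/1 + 1/3*1/2) = [1/9, 1/6)
  'f': [0/1 + 1/3*1/2, 0/1 + 1/3*1/1) = [1/6, 1/3) <- contains code 7/24
  emit 'f', narrow to [1/6, 1/3)
Step 3: interval [1/6, 1/3), width = 1/3 - 1/6 = 1/6
  'c': [1/6 + 1/6*0/1, 1/6 + 1/6*1/3) = [1/6, 2/9)
  'b': [1/6 + 1/6*1/3, 1/6 + 1/6*1/2) = [2/9, 1/4)
  'f': [1/6 + 1/6*1/2, 1/6 + 1/6*1/1) = [1/4, 1/3) <- contains code 7/24
  emit 'f', narrow to [1/4, 1/3)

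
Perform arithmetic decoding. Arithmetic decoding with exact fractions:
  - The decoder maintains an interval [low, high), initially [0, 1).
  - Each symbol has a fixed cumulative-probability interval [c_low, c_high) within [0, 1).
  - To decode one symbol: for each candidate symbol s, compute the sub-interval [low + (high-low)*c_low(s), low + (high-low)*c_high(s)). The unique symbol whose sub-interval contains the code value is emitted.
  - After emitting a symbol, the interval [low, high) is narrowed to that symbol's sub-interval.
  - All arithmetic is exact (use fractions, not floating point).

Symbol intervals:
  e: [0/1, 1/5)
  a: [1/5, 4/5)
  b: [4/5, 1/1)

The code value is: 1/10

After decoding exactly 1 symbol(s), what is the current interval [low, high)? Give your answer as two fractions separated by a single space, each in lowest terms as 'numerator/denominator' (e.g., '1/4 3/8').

Answer: 0/1 1/5

Derivation:
Step 1: interval [0/1, 1/1), width = 1/1 - 0/1 = 1/1
  'e': [0/1 + 1/1*0/1, 0/1 + 1/1*1/5) = [0/1, 1/5) <- contains code 1/10
  'a': [0/1 + 1/1*1/5, 0/1 + 1/1*4/5) = [1/5, 4/5)
  'b': [0/1 + 1/1*4/5, 0/1 + 1/1*1/1) = [4/5, 1/1)
  emit 'e', narrow to [0/1, 1/5)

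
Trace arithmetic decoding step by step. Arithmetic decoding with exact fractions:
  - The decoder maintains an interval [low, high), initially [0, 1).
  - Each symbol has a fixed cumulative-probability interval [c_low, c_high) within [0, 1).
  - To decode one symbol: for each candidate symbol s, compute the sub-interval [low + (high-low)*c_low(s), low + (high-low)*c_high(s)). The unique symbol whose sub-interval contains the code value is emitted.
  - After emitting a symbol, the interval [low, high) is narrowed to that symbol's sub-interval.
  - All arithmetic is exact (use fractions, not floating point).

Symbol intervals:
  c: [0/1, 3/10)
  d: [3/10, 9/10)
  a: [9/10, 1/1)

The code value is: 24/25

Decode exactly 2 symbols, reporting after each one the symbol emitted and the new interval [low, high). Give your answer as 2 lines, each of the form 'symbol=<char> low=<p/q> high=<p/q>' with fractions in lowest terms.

Step 1: interval [0/1, 1/1), width = 1/1 - 0/1 = 1/1
  'c': [0/1 + 1/1*0/1, 0/1 + 1/1*3/10) = [0/1, 3/10)
  'd': [0/1 + 1/1*3/10, 0/1 + 1/1*9/10) = [3/10, 9/10)
  'a': [0/1 + 1/1*9/10, 0/1 + 1/1*1/1) = [9/10, 1/1) <- contains code 24/25
  emit 'a', narrow to [9/10, 1/1)
Step 2: interval [9/10, 1/1), width = 1/1 - 9/10 = 1/10
  'c': [9/10 + 1/10*0/1, 9/10 + 1/10*3/10) = [9/10, 93/100)
  'd': [9/10 + 1/10*3/10, 9/10 + 1/10*9/10) = [93/100, 99/100) <- contains code 24/25
  'a': [9/10 + 1/10*9/10, 9/10 + 1/10*1/1) = [99/100, 1/1)
  emit 'd', narrow to [93/100, 99/100)

Answer: symbol=a low=9/10 high=1/1
symbol=d low=93/100 high=99/100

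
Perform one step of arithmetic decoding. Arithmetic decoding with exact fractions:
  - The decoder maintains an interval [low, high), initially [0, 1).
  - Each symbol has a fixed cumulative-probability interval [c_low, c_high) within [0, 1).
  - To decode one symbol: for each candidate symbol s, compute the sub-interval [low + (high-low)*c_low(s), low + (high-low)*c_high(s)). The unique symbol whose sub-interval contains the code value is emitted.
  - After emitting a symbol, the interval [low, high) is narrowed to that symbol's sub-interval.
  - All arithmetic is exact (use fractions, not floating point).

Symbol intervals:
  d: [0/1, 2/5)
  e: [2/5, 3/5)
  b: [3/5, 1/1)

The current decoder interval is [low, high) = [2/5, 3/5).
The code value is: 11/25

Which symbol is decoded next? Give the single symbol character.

Answer: d

Derivation:
Interval width = high − low = 3/5 − 2/5 = 1/5
Scaled code = (code − low) / width = (11/25 − 2/5) / 1/5 = 1/5
  d: [0/1, 2/5) ← scaled code falls here ✓
  e: [2/5, 3/5) 
  b: [3/5, 1/1) 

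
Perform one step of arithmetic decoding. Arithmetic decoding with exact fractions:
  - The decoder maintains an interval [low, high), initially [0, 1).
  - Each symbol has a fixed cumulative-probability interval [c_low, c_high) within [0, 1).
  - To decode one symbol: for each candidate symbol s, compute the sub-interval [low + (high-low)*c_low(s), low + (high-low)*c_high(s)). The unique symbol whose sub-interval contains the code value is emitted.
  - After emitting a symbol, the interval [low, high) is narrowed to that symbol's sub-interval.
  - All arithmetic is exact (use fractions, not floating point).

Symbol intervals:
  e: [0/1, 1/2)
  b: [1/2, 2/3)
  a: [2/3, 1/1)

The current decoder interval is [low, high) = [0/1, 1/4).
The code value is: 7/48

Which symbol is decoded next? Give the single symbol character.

Interval width = high − low = 1/4 − 0/1 = 1/4
Scaled code = (code − low) / width = (7/48 − 0/1) / 1/4 = 7/12
  e: [0/1, 1/2) 
  b: [1/2, 2/3) ← scaled code falls here ✓
  a: [2/3, 1/1) 

Answer: b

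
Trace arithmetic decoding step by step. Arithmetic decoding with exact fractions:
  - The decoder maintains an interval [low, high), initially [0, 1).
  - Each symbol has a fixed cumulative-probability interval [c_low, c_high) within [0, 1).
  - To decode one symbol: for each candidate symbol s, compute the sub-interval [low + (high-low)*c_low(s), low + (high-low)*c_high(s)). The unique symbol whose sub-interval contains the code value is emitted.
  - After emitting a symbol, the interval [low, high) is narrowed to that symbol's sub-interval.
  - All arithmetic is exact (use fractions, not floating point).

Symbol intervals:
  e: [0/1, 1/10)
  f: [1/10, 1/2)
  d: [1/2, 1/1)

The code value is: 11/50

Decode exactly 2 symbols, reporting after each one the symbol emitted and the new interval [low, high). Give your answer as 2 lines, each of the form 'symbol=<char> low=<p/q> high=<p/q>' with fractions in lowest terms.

Step 1: interval [0/1, 1/1), width = 1/1 - 0/1 = 1/1
  'e': [0/1 + 1/1*0/1, 0/1 + 1/1*1/10) = [0/1, 1/10)
  'f': [0/1 + 1/1*1/10, 0/1 + 1/1*1/2) = [1/10, 1/2) <- contains code 11/50
  'd': [0/1 + 1/1*1/2, 0/1 + 1/1*1/1) = [1/2, 1/1)
  emit 'f', narrow to [1/10, 1/2)
Step 2: interval [1/10, 1/2), width = 1/2 - 1/10 = 2/5
  'e': [1/10 + 2/5*0/1, 1/10 + 2/5*1/10) = [1/10, 7/50)
  'f': [1/10 + 2/5*1/10, 1/10 + 2/5*1/2) = [7/50, 3/10) <- contains code 11/50
  'd': [1/10 + 2/5*1/2, 1/10 + 2/5*1/1) = [3/10, 1/2)
  emit 'f', narrow to [7/50, 3/10)

Answer: symbol=f low=1/10 high=1/2
symbol=f low=7/50 high=3/10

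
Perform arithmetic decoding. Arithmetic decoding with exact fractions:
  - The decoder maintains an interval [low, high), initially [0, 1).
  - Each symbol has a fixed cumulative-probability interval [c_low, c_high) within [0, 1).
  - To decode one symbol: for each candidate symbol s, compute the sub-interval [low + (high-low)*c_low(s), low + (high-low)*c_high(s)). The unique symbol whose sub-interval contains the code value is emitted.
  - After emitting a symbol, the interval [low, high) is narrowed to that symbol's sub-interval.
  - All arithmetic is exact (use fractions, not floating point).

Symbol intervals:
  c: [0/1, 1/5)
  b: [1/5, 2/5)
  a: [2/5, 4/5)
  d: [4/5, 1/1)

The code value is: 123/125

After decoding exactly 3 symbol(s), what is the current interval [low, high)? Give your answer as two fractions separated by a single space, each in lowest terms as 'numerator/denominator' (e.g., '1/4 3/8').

Answer: 122/125 124/125

Derivation:
Step 1: interval [0/1, 1/1), width = 1/1 - 0/1 = 1/1
  'c': [0/1 + 1/1*0/1, 0/1 + 1/1*1/5) = [0/1, 1/5)
  'b': [0/1 + 1/1*1/5, 0/1 + 1/1*2/5) = [1/5, 2/5)
  'a': [0/1 + 1/1*2/5, 0/1 + 1/1*4/5) = [2/5, 4/5)
  'd': [0/1 + 1/1*4/5, 0/1 + 1/1*1/1) = [4/5, 1/1) <- contains code 123/125
  emit 'd', narrow to [4/5, 1/1)
Step 2: interval [4/5, 1/1), width = 1/1 - 4/5 = 1/5
  'c': [4/5 + 1/5*0/1, 4/5 + 1/5*1/5) = [4/5, 21/25)
  'b': [4/5 + 1/5*1/5, 4/5 + 1/5*2/5) = [21/25, 22/25)
  'a': [4/5 + 1/5*2/5, 4/5 + 1/5*4/5) = [22/25, 24/25)
  'd': [4/5 + 1/5*4/5, 4/5 + 1/5*1/1) = [24/25, 1/1) <- contains code 123/125
  emit 'd', narrow to [24/25, 1/1)
Step 3: interval [24/25, 1/1), width = 1/1 - 24/25 = 1/25
  'c': [24/25 + 1/25*0/1, 24/25 + 1/25*1/5) = [24/25, 121/125)
  'b': [24/25 + 1/25*1/5, 24/25 + 1/25*2/5) = [121/125, 122/125)
  'a': [24/25 + 1/25*2/5, 24/25 + 1/25*4/5) = [122/125, 124/125) <- contains code 123/125
  'd': [24/25 + 1/25*4/5, 24/25 + 1/25*1/1) = [124/125, 1/1)
  emit 'a', narrow to [122/125, 124/125)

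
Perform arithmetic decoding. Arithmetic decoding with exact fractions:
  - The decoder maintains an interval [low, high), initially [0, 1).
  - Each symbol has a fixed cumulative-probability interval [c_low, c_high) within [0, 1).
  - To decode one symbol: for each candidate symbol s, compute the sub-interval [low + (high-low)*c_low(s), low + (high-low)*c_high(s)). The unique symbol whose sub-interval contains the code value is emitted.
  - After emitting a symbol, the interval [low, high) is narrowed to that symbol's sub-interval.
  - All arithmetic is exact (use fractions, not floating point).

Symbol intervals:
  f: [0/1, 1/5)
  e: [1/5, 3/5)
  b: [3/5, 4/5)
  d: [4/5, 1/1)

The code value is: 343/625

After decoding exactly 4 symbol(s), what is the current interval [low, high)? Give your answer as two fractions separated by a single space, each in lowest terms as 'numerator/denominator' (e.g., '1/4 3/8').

Answer: 339/625 347/625

Derivation:
Step 1: interval [0/1, 1/1), width = 1/1 - 0/1 = 1/1
  'f': [0/1 + 1/1*0/1, 0/1 + 1/1*1/5) = [0/1, 1/5)
  'e': [0/1 + 1/1*1/5, 0/1 + 1/1*3/5) = [1/5, 3/5) <- contains code 343/625
  'b': [0/1 + 1/1*3/5, 0/1 + 1/1*4/5) = [3/5, 4/5)
  'd': [0/1 + 1/1*4/5, 0/1 + 1/1*1/1) = [4/5, 1/1)
  emit 'e', narrow to [1/5, 3/5)
Step 2: interval [1/5, 3/5), width = 3/5 - 1/5 = 2/5
  'f': [1/5 + 2/5*0/1, 1/5 + 2/5*1/5) = [1/5, 7/25)
  'e': [1/5 + 2/5*1/5, 1/5 + 2/5*3/5) = [7/25, 11/25)
  'b': [1/5 + 2/5*3/5, 1/5 + 2/5*4/5) = [11/25, 13/25)
  'd': [1/5 + 2/5*4/5, 1/5 + 2/5*1/1) = [13/25, 3/5) <- contains code 343/625
  emit 'd', narrow to [13/25, 3/5)
Step 3: interval [13/25, 3/5), width = 3/5 - 13/25 = 2/25
  'f': [13/25 + 2/25*0/1, 13/25 + 2/25*1/5) = [13/25, 67/125)
  'e': [13/25 + 2/25*1/5, 13/25 + 2/25*3/5) = [67/125, 71/125) <- contains code 343/625
  'b': [13/25 + 2/25*3/5, 13/25 + 2/25*4/5) = [71/125, 73/125)
  'd': [13/25 + 2/25*4/5, 13/25 + 2/25*1/1) = [73/125, 3/5)
  emit 'e', narrow to [67/125, 71/125)
Step 4: interval [67/125, 71/125), width = 71/125 - 67/125 = 4/125
  'f': [67/125 + 4/125*0/1, 67/125 + 4/125*1/5) = [67/125, 339/625)
  'e': [67/125 + 4/125*1/5, 67/125 + 4/125*3/5) = [339/625, 347/625) <- contains code 343/625
  'b': [67/125 + 4/125*3/5, 67/125 + 4/125*4/5) = [347/625, 351/625)
  'd': [67/125 + 4/125*4/5, 67/125 + 4/125*1/1) = [351/625, 71/125)
  emit 'e', narrow to [339/625, 347/625)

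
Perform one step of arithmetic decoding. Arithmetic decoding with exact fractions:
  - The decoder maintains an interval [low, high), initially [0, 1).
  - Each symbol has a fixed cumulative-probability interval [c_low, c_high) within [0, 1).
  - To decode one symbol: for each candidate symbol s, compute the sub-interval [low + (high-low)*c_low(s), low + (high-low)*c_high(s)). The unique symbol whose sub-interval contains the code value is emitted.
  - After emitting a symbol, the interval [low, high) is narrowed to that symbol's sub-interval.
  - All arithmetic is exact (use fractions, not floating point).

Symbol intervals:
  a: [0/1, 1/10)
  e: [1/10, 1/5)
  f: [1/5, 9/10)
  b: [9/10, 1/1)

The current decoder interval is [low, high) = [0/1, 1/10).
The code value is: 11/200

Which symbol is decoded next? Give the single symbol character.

Answer: f

Derivation:
Interval width = high − low = 1/10 − 0/1 = 1/10
Scaled code = (code − low) / width = (11/200 − 0/1) / 1/10 = 11/20
  a: [0/1, 1/10) 
  e: [1/10, 1/5) 
  f: [1/5, 9/10) ← scaled code falls here ✓
  b: [9/10, 1/1) 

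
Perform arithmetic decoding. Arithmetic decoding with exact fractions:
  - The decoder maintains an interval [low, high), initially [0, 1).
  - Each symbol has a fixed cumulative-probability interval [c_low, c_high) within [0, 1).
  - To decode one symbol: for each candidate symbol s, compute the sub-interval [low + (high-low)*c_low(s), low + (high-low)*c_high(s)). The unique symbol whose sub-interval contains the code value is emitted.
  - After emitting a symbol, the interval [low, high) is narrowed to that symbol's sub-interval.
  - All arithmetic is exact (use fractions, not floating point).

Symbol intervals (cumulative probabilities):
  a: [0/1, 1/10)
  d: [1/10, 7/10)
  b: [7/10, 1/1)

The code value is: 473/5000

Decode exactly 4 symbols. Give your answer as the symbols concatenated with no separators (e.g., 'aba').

Step 1: interval [0/1, 1/1), width = 1/1 - 0/1 = 1/1
  'a': [0/1 + 1/1*0/1, 0/1 + 1/1*1/10) = [0/1, 1/10) <- contains code 473/5000
  'd': [0/1 + 1/1*1/10, 0/1 + 1/1*7/10) = [1/10, 7/10)
  'b': [0/1 + 1/1*7/10, 0/1 + 1/1*1/1) = [7/10, 1/1)
  emit 'a', narrow to [0/1, 1/10)
Step 2: interval [0/1, 1/10), width = 1/10 - 0/1 = 1/10
  'a': [0/1 + 1/10*0/1, 0/1 + 1/10*1/10) = [0/1, 1/100)
  'd': [0/1 + 1/10*1/10, 0/1 + 1/10*7/10) = [1/100, 7/100)
  'b': [0/1 + 1/10*7/10, 0/1 + 1/10*1/1) = [7/100, 1/10) <- contains code 473/5000
  emit 'b', narrow to [7/100, 1/10)
Step 3: interval [7/100, 1/10), width = 1/10 - 7/100 = 3/100
  'a': [7/100 + 3/100*0/1, 7/100 + 3/100*1/10) = [7/100, 73/1000)
  'd': [7/100 + 3/100*1/10, 7/100 + 3/100*7/10) = [73/1000, 91/1000)
  'b': [7/100 + 3/100*7/10, 7/100 + 3/100*1/1) = [91/1000, 1/10) <- contains code 473/5000
  emit 'b', narrow to [91/1000, 1/10)
Step 4: interval [91/1000, 1/10), width = 1/10 - 91/1000 = 9/1000
  'a': [91/1000 + 9/1000*0/1, 91/1000 + 9/1000*1/10) = [91/1000, 919/10000)
  'd': [91/1000 + 9/1000*1/10, 91/1000 + 9/1000*7/10) = [919/10000, 973/10000) <- contains code 473/5000
  'b': [91/1000 + 9/1000*7/10, 91/1000 + 9/1000*1/1) = [973/10000, 1/10)
  emit 'd', narrow to [919/10000, 973/10000)

Answer: abbd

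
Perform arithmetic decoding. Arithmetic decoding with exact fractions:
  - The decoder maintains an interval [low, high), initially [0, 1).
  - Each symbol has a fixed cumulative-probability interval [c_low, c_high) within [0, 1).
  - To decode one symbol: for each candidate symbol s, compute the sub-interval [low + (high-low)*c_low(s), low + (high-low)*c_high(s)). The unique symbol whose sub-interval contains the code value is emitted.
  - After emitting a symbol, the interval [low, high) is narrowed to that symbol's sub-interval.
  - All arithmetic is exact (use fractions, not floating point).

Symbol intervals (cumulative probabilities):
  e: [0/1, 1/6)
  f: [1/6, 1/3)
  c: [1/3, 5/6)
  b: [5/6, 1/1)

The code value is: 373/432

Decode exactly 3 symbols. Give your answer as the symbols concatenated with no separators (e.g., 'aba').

Step 1: interval [0/1, 1/1), width = 1/1 - 0/1 = 1/1
  'e': [0/1 + 1/1*0/1, 0/1 + 1/1*1/6) = [0/1, 1/6)
  'f': [0/1 + 1/1*1/6, 0/1 + 1/1*1/3) = [1/6, 1/3)
  'c': [0/1 + 1/1*1/3, 0/1 + 1/1*5/6) = [1/3, 5/6)
  'b': [0/1 + 1/1*5/6, 0/1 + 1/1*1/1) = [5/6, 1/1) <- contains code 373/432
  emit 'b', narrow to [5/6, 1/1)
Step 2: interval [5/6, 1/1), width = 1/1 - 5/6 = 1/6
  'e': [5/6 + 1/6*0/1, 5/6 + 1/6*1/6) = [5/6, 31/36)
  'f': [5/6 + 1/6*1/6, 5/6 + 1/6*1/3) = [31/36, 8/9) <- contains code 373/432
  'c': [5/6 + 1/6*1/3, 5/6 + 1/6*5/6) = [8/9, 35/36)
  'b': [5/6 + 1/6*5/6, 5/6 + 1/6*1/1) = [35/36, 1/1)
  emit 'f', narrow to [31/36, 8/9)
Step 3: interval [31/36, 8/9), width = 8/9 - 31/36 = 1/36
  'e': [31/36 + 1/36*0/1, 31/36 + 1/36*1/6) = [31/36, 187/216) <- contains code 373/432
  'f': [31/36 + 1/36*1/6, 31/36 + 1/36*1/3) = [187/216, 47/54)
  'c': [31/36 + 1/36*1/3, 31/36 + 1/36*5/6) = [47/54, 191/216)
  'b': [31/36 + 1/36*5/6, 31/36 + 1/36*1/1) = [191/216, 8/9)
  emit 'e', narrow to [31/36, 187/216)

Answer: bfe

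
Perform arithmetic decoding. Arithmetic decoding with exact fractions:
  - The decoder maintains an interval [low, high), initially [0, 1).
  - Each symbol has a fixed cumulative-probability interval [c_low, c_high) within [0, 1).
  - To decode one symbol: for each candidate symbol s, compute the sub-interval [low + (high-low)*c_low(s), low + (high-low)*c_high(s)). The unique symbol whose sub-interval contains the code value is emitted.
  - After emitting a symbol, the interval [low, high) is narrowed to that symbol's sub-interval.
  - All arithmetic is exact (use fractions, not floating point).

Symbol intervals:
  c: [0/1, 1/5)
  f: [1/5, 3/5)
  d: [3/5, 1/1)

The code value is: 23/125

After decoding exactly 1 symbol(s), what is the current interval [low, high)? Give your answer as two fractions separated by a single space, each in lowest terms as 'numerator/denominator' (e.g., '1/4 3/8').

Step 1: interval [0/1, 1/1), width = 1/1 - 0/1 = 1/1
  'c': [0/1 + 1/1*0/1, 0/1 + 1/1*1/5) = [0/1, 1/5) <- contains code 23/125
  'f': [0/1 + 1/1*1/5, 0/1 + 1/1*3/5) = [1/5, 3/5)
  'd': [0/1 + 1/1*3/5, 0/1 + 1/1*1/1) = [3/5, 1/1)
  emit 'c', narrow to [0/1, 1/5)

Answer: 0/1 1/5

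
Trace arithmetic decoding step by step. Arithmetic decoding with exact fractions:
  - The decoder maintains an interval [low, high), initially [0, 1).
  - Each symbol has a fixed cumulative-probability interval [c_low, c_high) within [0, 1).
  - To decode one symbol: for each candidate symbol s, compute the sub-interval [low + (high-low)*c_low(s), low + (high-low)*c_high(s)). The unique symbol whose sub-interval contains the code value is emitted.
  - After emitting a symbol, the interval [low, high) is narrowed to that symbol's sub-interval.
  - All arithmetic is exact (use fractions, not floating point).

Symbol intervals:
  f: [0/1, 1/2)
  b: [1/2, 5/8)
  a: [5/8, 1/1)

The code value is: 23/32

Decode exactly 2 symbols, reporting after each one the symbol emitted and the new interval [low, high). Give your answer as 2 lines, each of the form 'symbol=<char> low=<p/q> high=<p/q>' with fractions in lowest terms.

Answer: symbol=a low=5/8 high=1/1
symbol=f low=5/8 high=13/16

Derivation:
Step 1: interval [0/1, 1/1), width = 1/1 - 0/1 = 1/1
  'f': [0/1 + 1/1*0/1, 0/1 + 1/1*1/2) = [0/1, 1/2)
  'b': [0/1 + 1/1*1/2, 0/1 + 1/1*5/8) = [1/2, 5/8)
  'a': [0/1 + 1/1*5/8, 0/1 + 1/1*1/1) = [5/8, 1/1) <- contains code 23/32
  emit 'a', narrow to [5/8, 1/1)
Step 2: interval [5/8, 1/1), width = 1/1 - 5/8 = 3/8
  'f': [5/8 + 3/8*0/1, 5/8 + 3/8*1/2) = [5/8, 13/16) <- contains code 23/32
  'b': [5/8 + 3/8*1/2, 5/8 + 3/8*5/8) = [13/16, 55/64)
  'a': [5/8 + 3/8*5/8, 5/8 + 3/8*1/1) = [55/64, 1/1)
  emit 'f', narrow to [5/8, 13/16)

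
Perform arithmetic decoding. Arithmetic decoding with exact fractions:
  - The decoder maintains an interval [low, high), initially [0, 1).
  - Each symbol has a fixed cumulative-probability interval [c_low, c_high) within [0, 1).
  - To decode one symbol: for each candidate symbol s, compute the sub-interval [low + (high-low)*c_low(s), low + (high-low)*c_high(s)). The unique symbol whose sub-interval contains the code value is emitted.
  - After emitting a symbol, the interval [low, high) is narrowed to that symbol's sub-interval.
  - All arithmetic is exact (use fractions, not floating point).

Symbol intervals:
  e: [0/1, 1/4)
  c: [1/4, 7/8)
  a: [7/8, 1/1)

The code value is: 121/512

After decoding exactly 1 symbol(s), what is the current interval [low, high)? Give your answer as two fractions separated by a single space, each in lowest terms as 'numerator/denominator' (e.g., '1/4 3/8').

Step 1: interval [0/1, 1/1), width = 1/1 - 0/1 = 1/1
  'e': [0/1 + 1/1*0/1, 0/1 + 1/1*1/4) = [0/1, 1/4) <- contains code 121/512
  'c': [0/1 + 1/1*1/4, 0/1 + 1/1*7/8) = [1/4, 7/8)
  'a': [0/1 + 1/1*7/8, 0/1 + 1/1*1/1) = [7/8, 1/1)
  emit 'e', narrow to [0/1, 1/4)

Answer: 0/1 1/4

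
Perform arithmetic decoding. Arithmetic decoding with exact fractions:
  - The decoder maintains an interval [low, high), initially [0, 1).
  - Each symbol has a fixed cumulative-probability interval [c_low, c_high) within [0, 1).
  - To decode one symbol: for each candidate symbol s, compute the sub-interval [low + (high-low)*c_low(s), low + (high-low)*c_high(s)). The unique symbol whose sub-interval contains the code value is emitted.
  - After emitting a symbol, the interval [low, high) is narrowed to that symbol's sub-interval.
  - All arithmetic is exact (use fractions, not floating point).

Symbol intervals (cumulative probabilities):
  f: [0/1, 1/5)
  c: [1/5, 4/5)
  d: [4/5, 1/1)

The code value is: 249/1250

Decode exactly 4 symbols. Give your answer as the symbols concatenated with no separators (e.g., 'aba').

Answer: fddd

Derivation:
Step 1: interval [0/1, 1/1), width = 1/1 - 0/1 = 1/1
  'f': [0/1 + 1/1*0/1, 0/1 + 1/1*1/5) = [0/1, 1/5) <- contains code 249/1250
  'c': [0/1 + 1/1*1/5, 0/1 + 1/1*4/5) = [1/5, 4/5)
  'd': [0/1 + 1/1*4/5, 0/1 + 1/1*1/1) = [4/5, 1/1)
  emit 'f', narrow to [0/1, 1/5)
Step 2: interval [0/1, 1/5), width = 1/5 - 0/1 = 1/5
  'f': [0/1 + 1/5*0/1, 0/1 + 1/5*1/5) = [0/1, 1/25)
  'c': [0/1 + 1/5*1/5, 0/1 + 1/5*4/5) = [1/25, 4/25)
  'd': [0/1 + 1/5*4/5, 0/1 + 1/5*1/1) = [4/25, 1/5) <- contains code 249/1250
  emit 'd', narrow to [4/25, 1/5)
Step 3: interval [4/25, 1/5), width = 1/5 - 4/25 = 1/25
  'f': [4/25 + 1/25*0/1, 4/25 + 1/25*1/5) = [4/25, 21/125)
  'c': [4/25 + 1/25*1/5, 4/25 + 1/25*4/5) = [21/125, 24/125)
  'd': [4/25 + 1/25*4/5, 4/25 + 1/25*1/1) = [24/125, 1/5) <- contains code 249/1250
  emit 'd', narrow to [24/125, 1/5)
Step 4: interval [24/125, 1/5), width = 1/5 - 24/125 = 1/125
  'f': [24/125 + 1/125*0/1, 24/125 + 1/125*1/5) = [24/125, 121/625)
  'c': [24/125 + 1/125*1/5, 24/125 + 1/125*4/5) = [121/625, 124/625)
  'd': [24/125 + 1/125*4/5, 24/125 + 1/125*1/1) = [124/625, 1/5) <- contains code 249/1250
  emit 'd', narrow to [124/625, 1/5)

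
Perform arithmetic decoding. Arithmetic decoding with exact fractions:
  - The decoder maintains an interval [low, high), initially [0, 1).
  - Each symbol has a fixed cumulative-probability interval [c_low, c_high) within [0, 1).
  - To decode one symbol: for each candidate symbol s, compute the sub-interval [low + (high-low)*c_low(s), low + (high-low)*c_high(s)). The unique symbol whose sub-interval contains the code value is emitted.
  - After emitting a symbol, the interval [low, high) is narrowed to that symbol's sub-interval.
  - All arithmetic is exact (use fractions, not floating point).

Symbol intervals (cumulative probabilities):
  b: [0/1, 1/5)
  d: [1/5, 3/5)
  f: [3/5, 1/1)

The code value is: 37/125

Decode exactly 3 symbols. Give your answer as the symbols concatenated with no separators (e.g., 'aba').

Step 1: interval [0/1, 1/1), width = 1/1 - 0/1 = 1/1
  'b': [0/1 + 1/1*0/1, 0/1 + 1/1*1/5) = [0/1, 1/5)
  'd': [0/1 + 1/1*1/5, 0/1 + 1/1*3/5) = [1/5, 3/5) <- contains code 37/125
  'f': [0/1 + 1/1*3/5, 0/1 + 1/1*1/1) = [3/5, 1/1)
  emit 'd', narrow to [1/5, 3/5)
Step 2: interval [1/5, 3/5), width = 3/5 - 1/5 = 2/5
  'b': [1/5 + 2/5*0/1, 1/5 + 2/5*1/5) = [1/5, 7/25)
  'd': [1/5 + 2/5*1/5, 1/5 + 2/5*3/5) = [7/25, 11/25) <- contains code 37/125
  'f': [1/5 + 2/5*3/5, 1/5 + 2/5*1/1) = [11/25, 3/5)
  emit 'd', narrow to [7/25, 11/25)
Step 3: interval [7/25, 11/25), width = 11/25 - 7/25 = 4/25
  'b': [7/25 + 4/25*0/1, 7/25 + 4/25*1/5) = [7/25, 39/125) <- contains code 37/125
  'd': [7/25 + 4/25*1/5, 7/25 + 4/25*3/5) = [39/125, 47/125)
  'f': [7/25 + 4/25*3/5, 7/25 + 4/25*1/1) = [47/125, 11/25)
  emit 'b', narrow to [7/25, 39/125)

Answer: ddb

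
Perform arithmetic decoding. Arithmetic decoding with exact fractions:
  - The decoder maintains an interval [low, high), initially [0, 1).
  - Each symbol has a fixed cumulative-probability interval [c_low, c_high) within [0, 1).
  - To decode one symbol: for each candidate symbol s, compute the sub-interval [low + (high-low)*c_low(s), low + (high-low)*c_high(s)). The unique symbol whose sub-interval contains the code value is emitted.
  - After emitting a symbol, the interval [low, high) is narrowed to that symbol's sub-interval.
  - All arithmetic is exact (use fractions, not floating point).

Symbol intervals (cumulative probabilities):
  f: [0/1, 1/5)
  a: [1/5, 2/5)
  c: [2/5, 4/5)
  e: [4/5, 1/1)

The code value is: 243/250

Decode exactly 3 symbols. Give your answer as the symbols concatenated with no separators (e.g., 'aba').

Step 1: interval [0/1, 1/1), width = 1/1 - 0/1 = 1/1
  'f': [0/1 + 1/1*0/1, 0/1 + 1/1*1/5) = [0/1, 1/5)
  'a': [0/1 + 1/1*1/5, 0/1 + 1/1*2/5) = [1/5, 2/5)
  'c': [0/1 + 1/1*2/5, 0/1 + 1/1*4/5) = [2/5, 4/5)
  'e': [0/1 + 1/1*4/5, 0/1 + 1/1*1/1) = [4/5, 1/1) <- contains code 243/250
  emit 'e', narrow to [4/5, 1/1)
Step 2: interval [4/5, 1/1), width = 1/1 - 4/5 = 1/5
  'f': [4/5 + 1/5*0/1, 4/5 + 1/5*1/5) = [4/5, 21/25)
  'a': [4/5 + 1/5*1/5, 4/5 + 1/5*2/5) = [21/25, 22/25)
  'c': [4/5 + 1/5*2/5, 4/5 + 1/5*4/5) = [22/25, 24/25)
  'e': [4/5 + 1/5*4/5, 4/5 + 1/5*1/1) = [24/25, 1/1) <- contains code 243/250
  emit 'e', narrow to [24/25, 1/1)
Step 3: interval [24/25, 1/1), width = 1/1 - 24/25 = 1/25
  'f': [24/25 + 1/25*0/1, 24/25 + 1/25*1/5) = [24/25, 121/125)
  'a': [24/25 + 1/25*1/5, 24/25 + 1/25*2/5) = [121/125, 122/125) <- contains code 243/250
  'c': [24/25 + 1/25*2/5, 24/25 + 1/25*4/5) = [122/125, 124/125)
  'e': [24/25 + 1/25*4/5, 24/25 + 1/25*1/1) = [124/125, 1/1)
  emit 'a', narrow to [121/125, 122/125)

Answer: eea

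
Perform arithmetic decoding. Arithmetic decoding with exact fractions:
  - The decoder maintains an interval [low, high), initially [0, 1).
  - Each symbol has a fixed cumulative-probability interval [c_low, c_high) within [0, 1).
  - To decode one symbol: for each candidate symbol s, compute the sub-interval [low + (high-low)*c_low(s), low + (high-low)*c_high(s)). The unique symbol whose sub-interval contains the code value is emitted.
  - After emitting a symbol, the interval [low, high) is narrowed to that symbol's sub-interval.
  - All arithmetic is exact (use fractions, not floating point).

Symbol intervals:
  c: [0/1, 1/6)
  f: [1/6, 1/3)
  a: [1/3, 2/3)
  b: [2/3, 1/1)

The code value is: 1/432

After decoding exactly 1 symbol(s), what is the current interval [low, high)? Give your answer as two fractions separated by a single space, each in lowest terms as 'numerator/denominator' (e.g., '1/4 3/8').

Step 1: interval [0/1, 1/1), width = 1/1 - 0/1 = 1/1
  'c': [0/1 + 1/1*0/1, 0/1 + 1/1*1/6) = [0/1, 1/6) <- contains code 1/432
  'f': [0/1 + 1/1*1/6, 0/1 + 1/1*1/3) = [1/6, 1/3)
  'a': [0/1 + 1/1*1/3, 0/1 + 1/1*2/3) = [1/3, 2/3)
  'b': [0/1 + 1/1*2/3, 0/1 + 1/1*1/1) = [2/3, 1/1)
  emit 'c', narrow to [0/1, 1/6)

Answer: 0/1 1/6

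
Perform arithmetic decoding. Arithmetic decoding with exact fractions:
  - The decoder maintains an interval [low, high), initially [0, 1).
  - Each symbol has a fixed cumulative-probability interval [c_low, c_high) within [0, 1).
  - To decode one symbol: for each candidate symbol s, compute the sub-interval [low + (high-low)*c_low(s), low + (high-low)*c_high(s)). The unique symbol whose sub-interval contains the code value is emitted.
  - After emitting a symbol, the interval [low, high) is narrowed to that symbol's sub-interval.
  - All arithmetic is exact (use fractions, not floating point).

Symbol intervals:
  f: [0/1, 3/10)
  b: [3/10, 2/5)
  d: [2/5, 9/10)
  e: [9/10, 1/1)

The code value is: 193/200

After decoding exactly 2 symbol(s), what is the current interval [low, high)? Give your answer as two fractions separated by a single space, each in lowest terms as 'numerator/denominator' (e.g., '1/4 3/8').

Answer: 47/50 99/100

Derivation:
Step 1: interval [0/1, 1/1), width = 1/1 - 0/1 = 1/1
  'f': [0/1 + 1/1*0/1, 0/1 + 1/1*3/10) = [0/1, 3/10)
  'b': [0/1 + 1/1*3/10, 0/1 + 1/1*2/5) = [3/10, 2/5)
  'd': [0/1 + 1/1*2/5, 0/1 + 1/1*9/10) = [2/5, 9/10)
  'e': [0/1 + 1/1*9/10, 0/1 + 1/1*1/1) = [9/10, 1/1) <- contains code 193/200
  emit 'e', narrow to [9/10, 1/1)
Step 2: interval [9/10, 1/1), width = 1/1 - 9/10 = 1/10
  'f': [9/10 + 1/10*0/1, 9/10 + 1/10*3/10) = [9/10, 93/100)
  'b': [9/10 + 1/10*3/10, 9/10 + 1/10*2/5) = [93/100, 47/50)
  'd': [9/10 + 1/10*2/5, 9/10 + 1/10*9/10) = [47/50, 99/100) <- contains code 193/200
  'e': [9/10 + 1/10*9/10, 9/10 + 1/10*1/1) = [99/100, 1/1)
  emit 'd', narrow to [47/50, 99/100)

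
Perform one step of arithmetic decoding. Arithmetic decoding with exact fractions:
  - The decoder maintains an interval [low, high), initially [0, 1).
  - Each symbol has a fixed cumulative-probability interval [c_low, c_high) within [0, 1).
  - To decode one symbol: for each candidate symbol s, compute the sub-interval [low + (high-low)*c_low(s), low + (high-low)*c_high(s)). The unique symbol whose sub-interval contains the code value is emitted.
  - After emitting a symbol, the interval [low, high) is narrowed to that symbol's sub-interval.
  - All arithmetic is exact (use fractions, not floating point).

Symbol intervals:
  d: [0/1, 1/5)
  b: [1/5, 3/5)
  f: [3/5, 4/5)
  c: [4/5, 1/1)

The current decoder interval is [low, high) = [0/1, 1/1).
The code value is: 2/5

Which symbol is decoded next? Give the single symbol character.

Answer: b

Derivation:
Interval width = high − low = 1/1 − 0/1 = 1/1
Scaled code = (code − low) / width = (2/5 − 0/1) / 1/1 = 2/5
  d: [0/1, 1/5) 
  b: [1/5, 3/5) ← scaled code falls here ✓
  f: [3/5, 4/5) 
  c: [4/5, 1/1) 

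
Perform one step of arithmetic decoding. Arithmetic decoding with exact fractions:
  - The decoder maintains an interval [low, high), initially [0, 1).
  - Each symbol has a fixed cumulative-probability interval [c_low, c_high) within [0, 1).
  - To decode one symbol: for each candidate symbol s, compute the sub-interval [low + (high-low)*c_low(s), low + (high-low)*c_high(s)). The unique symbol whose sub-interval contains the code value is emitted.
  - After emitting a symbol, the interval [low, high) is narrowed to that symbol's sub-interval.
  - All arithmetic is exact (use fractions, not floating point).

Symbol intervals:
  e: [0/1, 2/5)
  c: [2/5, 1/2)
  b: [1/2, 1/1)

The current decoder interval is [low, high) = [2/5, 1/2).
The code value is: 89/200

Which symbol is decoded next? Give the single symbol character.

Answer: c

Derivation:
Interval width = high − low = 1/2 − 2/5 = 1/10
Scaled code = (code − low) / width = (89/200 − 2/5) / 1/10 = 9/20
  e: [0/1, 2/5) 
  c: [2/5, 1/2) ← scaled code falls here ✓
  b: [1/2, 1/1) 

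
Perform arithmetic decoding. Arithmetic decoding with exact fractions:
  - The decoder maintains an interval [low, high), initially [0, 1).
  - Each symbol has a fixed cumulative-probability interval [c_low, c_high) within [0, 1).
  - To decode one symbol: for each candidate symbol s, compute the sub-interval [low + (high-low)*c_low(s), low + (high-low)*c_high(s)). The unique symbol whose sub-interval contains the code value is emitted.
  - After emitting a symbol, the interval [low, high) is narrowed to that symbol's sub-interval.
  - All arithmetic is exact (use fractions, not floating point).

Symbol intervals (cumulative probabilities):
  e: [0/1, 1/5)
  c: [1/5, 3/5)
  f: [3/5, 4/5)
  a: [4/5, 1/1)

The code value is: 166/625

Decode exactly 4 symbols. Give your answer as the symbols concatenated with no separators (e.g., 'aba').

Step 1: interval [0/1, 1/1), width = 1/1 - 0/1 = 1/1
  'e': [0/1 + 1/1*0/1, 0/1 + 1/1*1/5) = [0/1, 1/5)
  'c': [0/1 + 1/1*1/5, 0/1 + 1/1*3/5) = [1/5, 3/5) <- contains code 166/625
  'f': [0/1 + 1/1*3/5, 0/1 + 1/1*4/5) = [3/5, 4/5)
  'a': [0/1 + 1/1*4/5, 0/1 + 1/1*1/1) = [4/5, 1/1)
  emit 'c', narrow to [1/5, 3/5)
Step 2: interval [1/5, 3/5), width = 3/5 - 1/5 = 2/5
  'e': [1/5 + 2/5*0/1, 1/5 + 2/5*1/5) = [1/5, 7/25) <- contains code 166/625
  'c': [1/5 + 2/5*1/5, 1/5 + 2/5*3/5) = [7/25, 11/25)
  'f': [1/5 + 2/5*3/5, 1/5 + 2/5*4/5) = [11/25, 13/25)
  'a': [1/5 + 2/5*4/5, 1/5 + 2/5*1/1) = [13/25, 3/5)
  emit 'e', narrow to [1/5, 7/25)
Step 3: interval [1/5, 7/25), width = 7/25 - 1/5 = 2/25
  'e': [1/5 + 2/25*0/1, 1/5 + 2/25*1/5) = [1/5, 27/125)
  'c': [1/5 + 2/25*1/5, 1/5 + 2/25*3/5) = [27/125, 31/125)
  'f': [1/5 + 2/25*3/5, 1/5 + 2/25*4/5) = [31/125, 33/125)
  'a': [1/5 + 2/25*4/5, 1/5 + 2/25*1/1) = [33/125, 7/25) <- contains code 166/625
  emit 'a', narrow to [33/125, 7/25)
Step 4: interval [33/125, 7/25), width = 7/25 - 33/125 = 2/125
  'e': [33/125 + 2/125*0/1, 33/125 + 2/125*1/5) = [33/125, 167/625) <- contains code 166/625
  'c': [33/125 + 2/125*1/5, 33/125 + 2/125*3/5) = [167/625, 171/625)
  'f': [33/125 + 2/125*3/5, 33/125 + 2/125*4/5) = [171/625, 173/625)
  'a': [33/125 + 2/125*4/5, 33/125 + 2/125*1/1) = [173/625, 7/25)
  emit 'e', narrow to [33/125, 167/625)

Answer: ceae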